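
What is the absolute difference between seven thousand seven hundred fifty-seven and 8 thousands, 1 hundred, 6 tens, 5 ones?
Convert seven thousand seven hundred fifty-seven (English words) → 7×1000 + 7×100 + 57 = 7757 (decimal)
Convert 8 thousands, 1 hundred, 6 tens, 5 ones (place-value notation) → 8×1000 + 1×100 + 6×10 + 5 = 8165 (decimal)
Compute |7757 - 8165| = 408
408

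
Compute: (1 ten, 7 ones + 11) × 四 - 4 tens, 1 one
Convert 1 ten, 7 ones (place-value notation) → 1×10 + 7 = 17 (decimal)
Convert 四 (Chinese numeral) → 4 (decimal)
Convert 4 tens, 1 one (place-value notation) → 4×10 + 1 = 41 (decimal)
Expression in decimal: (17 + 11) × 4 - 41
Parentheses first: 17 + 11 = 28
Multiply: 28 × 4 = 112
Subtract: 112 - 41 = 71
71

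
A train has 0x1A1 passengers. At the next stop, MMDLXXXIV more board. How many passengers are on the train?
Convert 0x1A1 (hexadecimal) → 1×256 + 10×16 + 1 = 417 (decimal)
Convert MMDLXXXIV (Roman numeral) → 1000 + 1000 + 500 + 50 + 10 + 10 + 10 + 4 = 2584 (decimal)
Compute 417 + 2584 = 3001
3001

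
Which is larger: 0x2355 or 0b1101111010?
Convert 0x2355 (hexadecimal) → 2×4096 + 3×256 + 5×16 + 5 = 9045 (decimal)
Convert 0b1101111010 (binary) → 512 + 256 + 64 + 32 + 16 + 8 + 2 = 890 (decimal)
Compare 9045 vs 890: larger = 9045
9045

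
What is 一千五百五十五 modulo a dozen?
Convert 一千五百五十五 (Chinese numeral) → 1×1000 + 5×100 + 5×10 + 5 = 1555 (decimal)
Convert a dozen (colloquial) → 12 (decimal)
Compute 1555 mod 12 = 7
7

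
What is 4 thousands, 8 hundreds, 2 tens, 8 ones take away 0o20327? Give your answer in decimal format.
Convert 4 thousands, 8 hundreds, 2 tens, 8 ones (place-value notation) → 4×1000 + 8×100 + 2×10 + 8 = 4828 (decimal)
Convert 0o20327 (octal) → 2×4096 + 3×64 + 2×8 + 7 = 8407 (decimal)
Compute 4828 - 8407 = -3579
-3579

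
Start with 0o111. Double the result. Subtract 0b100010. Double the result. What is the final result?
Convert 0o111 (octal) → 1×64 + 1×8 + 1 = 73 (decimal)
Start: 73
73 × 2 = 146
Convert 0b100010 (binary) → 32 + 2 = 34 (decimal)
146 - 34 = 112
112 × 2 = 224
224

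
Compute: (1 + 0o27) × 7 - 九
Convert 0o27 (octal) → 2×8 + 7 = 23 (decimal)
Convert 九 (Chinese numeral) → 9 (decimal)
Expression in decimal: (1 + 23) × 7 - 9
Parentheses first: 1 + 23 = 24
Multiply: 24 × 7 = 168
Subtract: 168 - 9 = 159
159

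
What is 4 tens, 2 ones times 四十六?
Convert 4 tens, 2 ones (place-value notation) → 4×10 + 2 = 42 (decimal)
Convert 四十六 (Chinese numeral) → 4×10 + 6 = 46 (decimal)
Compute 42 × 46 = 1932
1932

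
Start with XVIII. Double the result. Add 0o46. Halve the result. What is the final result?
Convert XVIII (Roman numeral) → 10 + 5 + 1 + 1 + 1 = 18 (decimal)
Start: 18
18 × 2 = 36
Convert 0o46 (octal) → 4×8 + 6 = 38 (decimal)
36 + 38 = 74
74 ÷ 2 = 37
37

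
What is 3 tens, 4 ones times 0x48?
Convert 3 tens, 4 ones (place-value notation) → 3×10 + 4 = 34 (decimal)
Convert 0x48 (hexadecimal) → 4×16 + 8 = 72 (decimal)
Compute 34 × 72 = 2448
2448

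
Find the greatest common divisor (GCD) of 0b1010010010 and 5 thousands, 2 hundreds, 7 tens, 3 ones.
Convert 0b1010010010 (binary) → 512 + 128 + 16 + 2 = 658 (decimal)
Convert 5 thousands, 2 hundreds, 7 tens, 3 ones (place-value notation) → 5×1000 + 2×100 + 7×10 + 3 = 5273 (decimal)
Compute gcd(658, 5273) = 1
1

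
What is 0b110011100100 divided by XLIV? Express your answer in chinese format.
Convert 0b110011100100 (binary) → 2048 + 1024 + 128 + 64 + 32 + 4 = 3300 (decimal)
Convert XLIV (Roman numeral) → 40 + 4 = 44 (decimal)
Compute 3300 ÷ 44 = 75
Convert 75 (decimal) → 75 = 7×10 + 5 → 七十五 (Chinese numeral)
七十五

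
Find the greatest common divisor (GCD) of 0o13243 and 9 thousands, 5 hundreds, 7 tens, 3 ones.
Convert 0o13243 (octal) → 1×4096 + 3×512 + 2×64 + 4×8 + 3 = 5795 (decimal)
Convert 9 thousands, 5 hundreds, 7 tens, 3 ones (place-value notation) → 9×1000 + 5×100 + 7×10 + 3 = 9573 (decimal)
Compute gcd(5795, 9573) = 1
1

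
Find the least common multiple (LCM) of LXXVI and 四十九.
Convert LXXVI (Roman numeral) → 50 + 10 + 10 + 5 + 1 = 76 (decimal)
Convert 四十九 (Chinese numeral) → 4×10 + 9 = 49 (decimal)
Compute lcm(76, 49) = 3724
3724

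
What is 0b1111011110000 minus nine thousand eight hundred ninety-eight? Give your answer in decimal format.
Convert 0b1111011110000 (binary) → 4096 + 2048 + 1024 + 512 + 128 + 64 + 32 + 16 = 7920 (decimal)
Convert nine thousand eight hundred ninety-eight (English words) → 9×1000 + 8×100 + 98 = 9898 (decimal)
Compute 7920 - 9898 = -1978
-1978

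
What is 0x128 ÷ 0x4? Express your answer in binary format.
Convert 0x128 (hexadecimal) → 1×256 + 2×16 + 8 = 296 (decimal)
Convert 0x4 (hexadecimal) → 4 (decimal)
Compute 296 ÷ 4 = 74
Convert 74 (decimal) → 74 = 64 + 8 + 2 → 0b1001010 (binary)
0b1001010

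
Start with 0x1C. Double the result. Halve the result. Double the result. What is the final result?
Convert 0x1C (hexadecimal) → 1×16 + 12 = 28 (decimal)
Start: 28
28 × 2 = 56
56 ÷ 2 = 28
28 × 2 = 56
56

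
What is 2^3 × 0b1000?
Convert 2^3 (power) → 8 (decimal)
Convert 0b1000 (binary) → 8 (decimal)
Compute 8 × 8 = 64
64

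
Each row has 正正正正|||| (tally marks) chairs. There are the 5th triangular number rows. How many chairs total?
Convert 正正正正|||| (tally marks) → 5 + 5 + 5 + 5 + 4 = 24 (decimal)
Convert the 5th triangular number (triangular index) → 5×6/2 = 15 (decimal)
Compute 24 × 15 = 360
360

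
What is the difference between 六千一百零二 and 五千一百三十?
Convert 六千一百零二 (Chinese numeral) → 6×1000 + 1×100 + 2 = 6102 (decimal)
Convert 五千一百三十 (Chinese numeral) → 5×1000 + 1×100 + 3×10 = 5130 (decimal)
Difference: |6102 - 5130| = 972
972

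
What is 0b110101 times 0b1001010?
Convert 0b110101 (binary) → 32 + 16 + 4 + 1 = 53 (decimal)
Convert 0b1001010 (binary) → 64 + 8 + 2 = 74 (decimal)
Compute 53 × 74 = 3922
3922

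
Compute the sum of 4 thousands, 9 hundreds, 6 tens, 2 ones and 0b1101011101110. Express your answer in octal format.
Convert 4 thousands, 9 hundreds, 6 tens, 2 ones (place-value notation) → 4×1000 + 9×100 + 6×10 + 2 = 4962 (decimal)
Convert 0b1101011101110 (binary) → 4096 + 2048 + 512 + 128 + 64 + 32 + 8 + 4 + 2 = 6894 (decimal)
Compute 4962 + 6894 = 11856
Convert 11856 (decimal) → 11856 = 2×4096 + 7×512 + 1×64 + 2×8 → 0o27120 (octal)
0o27120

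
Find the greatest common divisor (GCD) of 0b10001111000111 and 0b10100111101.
Convert 0b10001111000111 (binary) → 8192 + 512 + 256 + 128 + 64 + 4 + 2 + 1 = 9159 (decimal)
Convert 0b10100111101 (binary) → 1024 + 256 + 32 + 16 + 8 + 4 + 1 = 1341 (decimal)
Compute gcd(9159, 1341) = 3
3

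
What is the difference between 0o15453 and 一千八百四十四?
Convert 0o15453 (octal) → 1×4096 + 5×512 + 4×64 + 5×8 + 3 = 6955 (decimal)
Convert 一千八百四十四 (Chinese numeral) → 1×1000 + 8×100 + 4×10 + 4 = 1844 (decimal)
Difference: |6955 - 1844| = 5111
5111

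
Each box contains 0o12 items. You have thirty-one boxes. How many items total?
Convert 0o12 (octal) → 1×8 + 2 = 10 (decimal)
Convert thirty-one (English words) → 31 (decimal)
Compute 10 × 31 = 310
310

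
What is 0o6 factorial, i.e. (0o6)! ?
Convert 0o6 (octal) → 6 (decimal)
Compute 6! = 720
720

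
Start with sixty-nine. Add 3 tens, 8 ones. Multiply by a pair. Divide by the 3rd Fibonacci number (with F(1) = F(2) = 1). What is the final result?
Convert sixty-nine (English words) → 69 (decimal)
Start: 69
Convert 3 tens, 8 ones (place-value notation) → 3×10 + 8 = 38 (decimal)
69 + 38 = 107
Convert a pair (colloquial) → 2 (decimal)
107 × 2 = 214
Convert the 3rd Fibonacci number (with F(1) = F(2) = 1) (Fibonacci index) → 1, 1, 2 → 2 (decimal)
214 ÷ 2 = 107
107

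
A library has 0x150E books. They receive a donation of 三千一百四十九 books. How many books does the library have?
Convert 0x150E (hexadecimal) → 1×4096 + 5×256 + 14 = 5390 (decimal)
Convert 三千一百四十九 (Chinese numeral) → 3×1000 + 1×100 + 4×10 + 9 = 3149 (decimal)
Compute 5390 + 3149 = 8539
8539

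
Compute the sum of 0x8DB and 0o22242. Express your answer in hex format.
Convert 0x8DB (hexadecimal) → 8×256 + 13×16 + 11 = 2267 (decimal)
Convert 0o22242 (octal) → 2×4096 + 2×512 + 2×64 + 4×8 + 2 = 9378 (decimal)
Compute 2267 + 9378 = 11645
Convert 11645 (decimal) → 11645 = 2×4096 + 13×256 + 7×16 + 13 → 0x2D7D (hexadecimal)
0x2D7D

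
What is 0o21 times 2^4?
Convert 0o21 (octal) → 2×8 + 1 = 17 (decimal)
Convert 2^4 (power) → 16 (decimal)
Compute 17 × 16 = 272
272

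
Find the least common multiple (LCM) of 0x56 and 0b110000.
Convert 0x56 (hexadecimal) → 5×16 + 6 = 86 (decimal)
Convert 0b110000 (binary) → 32 + 16 = 48 (decimal)
Compute lcm(86, 48) = 2064
2064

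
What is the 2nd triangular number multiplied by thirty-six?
Convert the 2nd triangular number (triangular index) → 2×3/2 = 3 (decimal)
Convert thirty-six (English words) → 36 (decimal)
Compute 3 × 36 = 108
108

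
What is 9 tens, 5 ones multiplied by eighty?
Convert 9 tens, 5 ones (place-value notation) → 9×10 + 5 = 95 (decimal)
Convert eighty (English words) → 80 (decimal)
Compute 95 × 80 = 7600
7600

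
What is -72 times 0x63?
Convert 0x63 (hexadecimal) → 6×16 + 3 = 99 (decimal)
Compute -72 × 99 = -7128
-7128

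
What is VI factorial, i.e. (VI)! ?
Convert VI (Roman numeral) → 5 + 1 = 6 (decimal)
Compute 6! = 720
720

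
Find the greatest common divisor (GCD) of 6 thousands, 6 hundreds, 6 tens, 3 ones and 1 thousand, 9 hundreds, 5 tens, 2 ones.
Convert 6 thousands, 6 hundreds, 6 tens, 3 ones (place-value notation) → 6×1000 + 6×100 + 6×10 + 3 = 6663 (decimal)
Convert 1 thousand, 9 hundreds, 5 tens, 2 ones (place-value notation) → 1×1000 + 9×100 + 5×10 + 2 = 1952 (decimal)
Compute gcd(6663, 1952) = 1
1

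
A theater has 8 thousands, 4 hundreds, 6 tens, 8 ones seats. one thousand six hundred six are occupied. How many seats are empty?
Convert 8 thousands, 4 hundreds, 6 tens, 8 ones (place-value notation) → 8×1000 + 4×100 + 6×10 + 8 = 8468 (decimal)
Convert one thousand six hundred six (English words) → 1×1000 + 6×100 + 6 = 1606 (decimal)
Compute 8468 - 1606 = 6862
6862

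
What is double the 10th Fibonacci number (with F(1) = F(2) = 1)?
The 10th Fibonacci number (with F(1) = F(2) = 1): 1, 1, 2, 3, 5, 8, 13, 21, 34, 55 → 55
Compute 55 × 2 = 110
110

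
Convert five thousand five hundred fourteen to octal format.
Convert five thousand five hundred fourteen (English words) → 5×1000 + 5×100 + 14 = 5514 (decimal)
Convert 5514 (decimal) → 5514 = 1×4096 + 2×512 + 6×64 + 1×8 + 2 → 0o12612 (octal)
0o12612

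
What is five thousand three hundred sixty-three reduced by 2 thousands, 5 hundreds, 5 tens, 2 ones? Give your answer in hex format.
Convert five thousand three hundred sixty-three (English words) → 5×1000 + 3×100 + 63 = 5363 (decimal)
Convert 2 thousands, 5 hundreds, 5 tens, 2 ones (place-value notation) → 2×1000 + 5×100 + 5×10 + 2 = 2552 (decimal)
Compute 5363 - 2552 = 2811
Convert 2811 (decimal) → 2811 = 10×256 + 15×16 + 11 → 0xAFB (hexadecimal)
0xAFB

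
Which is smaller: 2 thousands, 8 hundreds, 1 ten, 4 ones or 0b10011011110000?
Convert 2 thousands, 8 hundreds, 1 ten, 4 ones (place-value notation) → 2×1000 + 8×100 + 1×10 + 4 = 2814 (decimal)
Convert 0b10011011110000 (binary) → 8192 + 1024 + 512 + 128 + 64 + 32 + 16 = 9968 (decimal)
Compare 2814 vs 9968: smaller = 2814
2814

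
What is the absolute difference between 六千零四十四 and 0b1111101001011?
Convert 六千零四十四 (Chinese numeral) → 6×1000 + 4×10 + 4 = 6044 (decimal)
Convert 0b1111101001011 (binary) → 4096 + 2048 + 1024 + 512 + 256 + 64 + 8 + 2 + 1 = 8011 (decimal)
Compute |6044 - 8011| = 1967
1967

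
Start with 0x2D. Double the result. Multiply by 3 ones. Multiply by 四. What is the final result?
Convert 0x2D (hexadecimal) → 2×16 + 13 = 45 (decimal)
Start: 45
45 × 2 = 90
Convert 3 ones (place-value notation) → 3 (decimal)
90 × 3 = 270
Convert 四 (Chinese numeral) → 4 (decimal)
270 × 4 = 1080
1080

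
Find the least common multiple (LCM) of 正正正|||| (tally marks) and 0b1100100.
Convert 正正正|||| (tally marks) → 5 + 5 + 5 + 4 = 19 (decimal)
Convert 0b1100100 (binary) → 64 + 32 + 4 = 100 (decimal)
Compute lcm(19, 100) = 1900
1900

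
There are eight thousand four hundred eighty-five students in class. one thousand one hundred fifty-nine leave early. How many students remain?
Convert eight thousand four hundred eighty-five (English words) → 8×1000 + 4×100 + 85 = 8485 (decimal)
Convert one thousand one hundred fifty-nine (English words) → 1×1000 + 1×100 + 59 = 1159 (decimal)
Compute 8485 - 1159 = 7326
7326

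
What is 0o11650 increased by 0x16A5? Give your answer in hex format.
Convert 0o11650 (octal) → 1×4096 + 1×512 + 6×64 + 5×8 = 5032 (decimal)
Convert 0x16A5 (hexadecimal) → 1×4096 + 6×256 + 10×16 + 5 = 5797 (decimal)
Compute 5032 + 5797 = 10829
Convert 10829 (decimal) → 10829 = 2×4096 + 10×256 + 4×16 + 13 → 0x2A4D (hexadecimal)
0x2A4D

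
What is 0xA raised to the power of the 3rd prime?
Convert 0xA (hexadecimal) → 10 (decimal)
Convert the 3rd prime (prime index) → 5 (decimal)
Compute 10 ^ 5 = 100000
100000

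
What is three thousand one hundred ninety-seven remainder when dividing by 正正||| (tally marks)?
Convert three thousand one hundred ninety-seven (English words) → 3×1000 + 1×100 + 97 = 3197 (decimal)
Convert 正正||| (tally marks) → 5 + 5 + 3 = 13 (decimal)
Compute 3197 mod 13 = 12
12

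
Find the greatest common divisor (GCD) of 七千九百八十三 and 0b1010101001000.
Convert 七千九百八十三 (Chinese numeral) → 7×1000 + 9×100 + 8×10 + 3 = 7983 (decimal)
Convert 0b1010101001000 (binary) → 4096 + 1024 + 256 + 64 + 8 = 5448 (decimal)
Compute gcd(7983, 5448) = 3
3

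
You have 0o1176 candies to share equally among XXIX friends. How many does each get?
Convert 0o1176 (octal) → 1×512 + 1×64 + 7×8 + 6 = 638 (decimal)
Convert XXIX (Roman numeral) → 10 + 10 + 9 = 29 (decimal)
Compute 638 ÷ 29 = 22
22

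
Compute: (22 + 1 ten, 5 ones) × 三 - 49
Convert 1 ten, 5 ones (place-value notation) → 1×10 + 5 = 15 (decimal)
Convert 三 (Chinese numeral) → 3 (decimal)
Expression in decimal: (22 + 15) × 3 - 49
Parentheses first: 22 + 15 = 37
Multiply: 37 × 3 = 111
Subtract: 111 - 49 = 62
62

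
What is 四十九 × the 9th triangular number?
Convert 四十九 (Chinese numeral) → 4×10 + 9 = 49 (decimal)
Convert the 9th triangular number (triangular index) → 9×10/2 = 45 (decimal)
Compute 49 × 45 = 2205
2205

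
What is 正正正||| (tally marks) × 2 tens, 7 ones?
Convert 正正正||| (tally marks) → 5 + 5 + 5 + 3 = 18 (decimal)
Convert 2 tens, 7 ones (place-value notation) → 2×10 + 7 = 27 (decimal)
Compute 18 × 27 = 486
486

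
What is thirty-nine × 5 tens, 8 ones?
Convert thirty-nine (English words) → 39 (decimal)
Convert 5 tens, 8 ones (place-value notation) → 5×10 + 8 = 58 (decimal)
Compute 39 × 58 = 2262
2262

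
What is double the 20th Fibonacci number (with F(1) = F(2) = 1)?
The 20th Fibonacci number (with F(1) = F(2) = 1) = 6765
Compute 6765 × 2 = 13530
13530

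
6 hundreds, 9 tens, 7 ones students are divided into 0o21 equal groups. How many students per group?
Convert 6 hundreds, 9 tens, 7 ones (place-value notation) → 6×100 + 9×10 + 7 = 697 (decimal)
Convert 0o21 (octal) → 2×8 + 1 = 17 (decimal)
Compute 697 ÷ 17 = 41
41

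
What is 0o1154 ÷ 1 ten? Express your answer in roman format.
Convert 0o1154 (octal) → 1×512 + 1×64 + 5×8 + 4 = 620 (decimal)
Convert 1 ten (place-value notation) → 1×10 = 10 (decimal)
Compute 620 ÷ 10 = 62
Convert 62 (decimal) → 62 = 50 + 10 + 1 + 1 → LXII (Roman numeral)
LXII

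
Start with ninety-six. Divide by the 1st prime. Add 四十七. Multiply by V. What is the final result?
Convert ninety-six (English words) → 96 (decimal)
Start: 96
Convert the 1st prime (prime index) → 2 (decimal)
96 ÷ 2 = 48
Convert 四十七 (Chinese numeral) → 4×10 + 7 = 47 (decimal)
48 + 47 = 95
Convert V (Roman numeral) → 5 (decimal)
95 × 5 = 475
475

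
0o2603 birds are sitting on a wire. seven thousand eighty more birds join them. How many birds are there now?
Convert 0o2603 (octal) → 2×512 + 6×64 + 3 = 1411 (decimal)
Convert seven thousand eighty (English words) → 7×1000 + 80 = 7080 (decimal)
Compute 1411 + 7080 = 8491
8491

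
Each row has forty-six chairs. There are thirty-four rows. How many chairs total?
Convert forty-six (English words) → 46 (decimal)
Convert thirty-four (English words) → 34 (decimal)
Compute 46 × 34 = 1564
1564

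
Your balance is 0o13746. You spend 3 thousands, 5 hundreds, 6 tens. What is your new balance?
Convert 0o13746 (octal) → 1×4096 + 3×512 + 7×64 + 4×8 + 6 = 6118 (decimal)
Convert 3 thousands, 5 hundreds, 6 tens (place-value notation) → 3×1000 + 5×100 + 6×10 = 3560 (decimal)
Compute 6118 - 3560 = 2558
2558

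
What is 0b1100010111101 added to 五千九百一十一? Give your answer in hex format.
Convert 0b1100010111101 (binary) → 4096 + 2048 + 128 + 32 + 16 + 8 + 4 + 1 = 6333 (decimal)
Convert 五千九百一十一 (Chinese numeral) → 5×1000 + 9×100 + 1×10 + 1 = 5911 (decimal)
Compute 6333 + 5911 = 12244
Convert 12244 (decimal) → 12244 = 2×4096 + 15×256 + 13×16 + 4 → 0x2FD4 (hexadecimal)
0x2FD4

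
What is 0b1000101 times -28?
Convert 0b1000101 (binary) → 64 + 4 + 1 = 69 (decimal)
Compute 69 × -28 = -1932
-1932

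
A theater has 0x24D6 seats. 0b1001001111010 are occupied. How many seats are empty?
Convert 0x24D6 (hexadecimal) → 2×4096 + 4×256 + 13×16 + 6 = 9430 (decimal)
Convert 0b1001001111010 (binary) → 4096 + 512 + 64 + 32 + 16 + 8 + 2 = 4730 (decimal)
Compute 9430 - 4730 = 4700
4700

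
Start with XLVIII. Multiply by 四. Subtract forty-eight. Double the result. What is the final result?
Convert XLVIII (Roman numeral) → 40 + 5 + 1 + 1 + 1 = 48 (decimal)
Start: 48
Convert 四 (Chinese numeral) → 4 (decimal)
48 × 4 = 192
Convert forty-eight (English words) → 48 (decimal)
192 - 48 = 144
144 × 2 = 288
288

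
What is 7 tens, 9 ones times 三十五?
Convert 7 tens, 9 ones (place-value notation) → 7×10 + 9 = 79 (decimal)
Convert 三十五 (Chinese numeral) → 3×10 + 5 = 35 (decimal)
Compute 79 × 35 = 2765
2765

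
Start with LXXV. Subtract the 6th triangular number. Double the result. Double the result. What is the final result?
Convert LXXV (Roman numeral) → 50 + 10 + 10 + 5 = 75 (decimal)
Start: 75
Convert the 6th triangular number (triangular index) → 6×7/2 = 21 (decimal)
75 - 21 = 54
54 × 2 = 108
108 × 2 = 216
216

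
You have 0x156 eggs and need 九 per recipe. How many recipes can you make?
Convert 0x156 (hexadecimal) → 1×256 + 5×16 + 6 = 342 (decimal)
Convert 九 (Chinese numeral) → 9 (decimal)
Compute 342 ÷ 9 = 38
38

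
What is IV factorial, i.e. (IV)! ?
Convert IV (Roman numeral) → 4 (decimal)
Compute 4! = 24
24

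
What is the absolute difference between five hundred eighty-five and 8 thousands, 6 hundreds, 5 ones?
Convert five hundred eighty-five (English words) → 5×100 + 85 = 585 (decimal)
Convert 8 thousands, 6 hundreds, 5 ones (place-value notation) → 8×1000 + 6×100 + 5 = 8605 (decimal)
Compute |585 - 8605| = 8020
8020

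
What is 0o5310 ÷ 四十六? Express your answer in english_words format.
Convert 0o5310 (octal) → 5×512 + 3×64 + 1×8 = 2760 (decimal)
Convert 四十六 (Chinese numeral) → 4×10 + 6 = 46 (decimal)
Compute 2760 ÷ 46 = 60
Convert 60 (decimal) → sixty (English words)
sixty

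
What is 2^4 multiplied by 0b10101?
Convert 2^4 (power) → 16 (decimal)
Convert 0b10101 (binary) → 16 + 4 + 1 = 21 (decimal)
Compute 16 × 21 = 336
336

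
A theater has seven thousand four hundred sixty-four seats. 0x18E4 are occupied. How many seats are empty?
Convert seven thousand four hundred sixty-four (English words) → 7×1000 + 4×100 + 64 = 7464 (decimal)
Convert 0x18E4 (hexadecimal) → 1×4096 + 8×256 + 14×16 + 4 = 6372 (decimal)
Compute 7464 - 6372 = 1092
1092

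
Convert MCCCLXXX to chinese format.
Convert MCCCLXXX (Roman numeral) → 1000 + 100 + 100 + 100 + 50 + 10 + 10 + 10 = 1380 (decimal)
Convert 1380 (decimal) → 1380 = 1×1000 + 3×100 + 8×10 → 一千三百八十 (Chinese numeral)
一千三百八十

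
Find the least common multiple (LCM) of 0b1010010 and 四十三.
Convert 0b1010010 (binary) → 64 + 16 + 2 = 82 (decimal)
Convert 四十三 (Chinese numeral) → 4×10 + 3 = 43 (decimal)
Compute lcm(82, 43) = 3526
3526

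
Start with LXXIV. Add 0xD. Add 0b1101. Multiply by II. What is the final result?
Convert LXXIV (Roman numeral) → 50 + 10 + 10 + 4 = 74 (decimal)
Start: 74
Convert 0xD (hexadecimal) → 13 (decimal)
74 + 13 = 87
Convert 0b1101 (binary) → 8 + 4 + 1 = 13 (decimal)
87 + 13 = 100
Convert II (Roman numeral) → 1 + 1 = 2 (decimal)
100 × 2 = 200
200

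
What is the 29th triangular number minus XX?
The 29th triangular number = 29×30/2 = 435
Convert XX (Roman numeral) → 10 + 10 = 20 (decimal)
Compute 435 - 20 = 415
415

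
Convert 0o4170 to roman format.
Convert 0o4170 (octal) → 4×512 + 1×64 + 7×8 = 2168 (decimal)
Convert 2168 (decimal) → 2168 = 1000 + 1000 + 100 + 50 + 10 + 5 + 1 + 1 + 1 → MMCLXVIII (Roman numeral)
MMCLXVIII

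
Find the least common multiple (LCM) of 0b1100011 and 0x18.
Convert 0b1100011 (binary) → 64 + 32 + 2 + 1 = 99 (decimal)
Convert 0x18 (hexadecimal) → 1×16 + 8 = 24 (decimal)
Compute lcm(99, 24) = 792
792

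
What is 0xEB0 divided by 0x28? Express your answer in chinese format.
Convert 0xEB0 (hexadecimal) → 14×256 + 11×16 = 3760 (decimal)
Convert 0x28 (hexadecimal) → 2×16 + 8 = 40 (decimal)
Compute 3760 ÷ 40 = 94
Convert 94 (decimal) → 94 = 9×10 + 4 → 九十四 (Chinese numeral)
九十四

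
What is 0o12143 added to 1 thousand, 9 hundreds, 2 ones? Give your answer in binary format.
Convert 0o12143 (octal) → 1×4096 + 2×512 + 1×64 + 4×8 + 3 = 5219 (decimal)
Convert 1 thousand, 9 hundreds, 2 ones (place-value notation) → 1×1000 + 9×100 + 2 = 1902 (decimal)
Compute 5219 + 1902 = 7121
Convert 7121 (decimal) → 7121 = 4096 + 2048 + 512 + 256 + 128 + 64 + 16 + 1 → 0b1101111010001 (binary)
0b1101111010001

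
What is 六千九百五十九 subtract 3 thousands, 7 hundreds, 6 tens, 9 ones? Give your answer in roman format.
Convert 六千九百五十九 (Chinese numeral) → 6×1000 + 9×100 + 5×10 + 9 = 6959 (decimal)
Convert 3 thousands, 7 hundreds, 6 tens, 9 ones (place-value notation) → 3×1000 + 7×100 + 6×10 + 9 = 3769 (decimal)
Compute 6959 - 3769 = 3190
Convert 3190 (decimal) → 3190 = 1000 + 1000 + 1000 + 100 + 90 → MMMCXC (Roman numeral)
MMMCXC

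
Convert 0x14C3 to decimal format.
Convert 0x14C3 (hexadecimal) → 1×4096 + 4×256 + 12×16 + 3 = 5315 (decimal)
5315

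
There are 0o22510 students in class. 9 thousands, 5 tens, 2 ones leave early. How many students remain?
Convert 0o22510 (octal) → 2×4096 + 2×512 + 5×64 + 1×8 = 9544 (decimal)
Convert 9 thousands, 5 tens, 2 ones (place-value notation) → 9×1000 + 5×10 + 2 = 9052 (decimal)
Compute 9544 - 9052 = 492
492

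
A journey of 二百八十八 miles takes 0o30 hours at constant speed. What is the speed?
Convert 二百八十八 (Chinese numeral) → 2×100 + 8×10 + 8 = 288 (decimal)
Convert 0o30 (octal) → 3×8 = 24 (decimal)
Compute 288 ÷ 24 = 12
12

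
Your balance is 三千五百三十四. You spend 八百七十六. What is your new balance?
Convert 三千五百三十四 (Chinese numeral) → 3×1000 + 5×100 + 3×10 + 4 = 3534 (decimal)
Convert 八百七十六 (Chinese numeral) → 8×100 + 7×10 + 6 = 876 (decimal)
Compute 3534 - 876 = 2658
2658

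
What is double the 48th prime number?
The 48th prime number = 223
Compute 223 × 2 = 446
446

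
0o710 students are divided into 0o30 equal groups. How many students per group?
Convert 0o710 (octal) → 7×64 + 1×8 = 456 (decimal)
Convert 0o30 (octal) → 3×8 = 24 (decimal)
Compute 456 ÷ 24 = 19
19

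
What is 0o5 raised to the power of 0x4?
Convert 0o5 (octal) → 5 (decimal)
Convert 0x4 (hexadecimal) → 4 (decimal)
Compute 5 ^ 4 = 625
625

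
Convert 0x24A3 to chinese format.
Convert 0x24A3 (hexadecimal) → 2×4096 + 4×256 + 10×16 + 3 = 9379 (decimal)
Convert 9379 (decimal) → 9379 = 9×1000 + 3×100 + 7×10 + 9 → 九千三百七十九 (Chinese numeral)
九千三百七十九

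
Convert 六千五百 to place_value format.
Convert 六千五百 (Chinese numeral) → 6×1000 + 5×100 = 6500 (decimal)
Convert 6500 (decimal) → 6500 = 6×1000 + 5×100 → 6 thousands, 5 hundreds (place-value notation)
6 thousands, 5 hundreds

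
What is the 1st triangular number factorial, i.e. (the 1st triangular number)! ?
Convert the 1st triangular number (triangular index) → 1×2/2 = 1 (decimal)
Compute 1! = 1
1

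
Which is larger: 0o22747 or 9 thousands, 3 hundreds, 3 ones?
Convert 0o22747 (octal) → 2×4096 + 2×512 + 7×64 + 4×8 + 7 = 9703 (decimal)
Convert 9 thousands, 3 hundreds, 3 ones (place-value notation) → 9×1000 + 3×100 + 3 = 9303 (decimal)
Compare 9703 vs 9303: larger = 9703
9703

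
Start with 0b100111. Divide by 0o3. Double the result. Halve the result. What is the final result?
Convert 0b100111 (binary) → 32 + 4 + 2 + 1 = 39 (decimal)
Start: 39
Convert 0o3 (octal) → 3 (decimal)
39 ÷ 3 = 13
13 × 2 = 26
26 ÷ 2 = 13
13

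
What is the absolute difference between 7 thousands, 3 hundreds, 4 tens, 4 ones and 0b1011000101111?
Convert 7 thousands, 3 hundreds, 4 tens, 4 ones (place-value notation) → 7×1000 + 3×100 + 4×10 + 4 = 7344 (decimal)
Convert 0b1011000101111 (binary) → 4096 + 1024 + 512 + 32 + 8 + 4 + 2 + 1 = 5679 (decimal)
Compute |7344 - 5679| = 1665
1665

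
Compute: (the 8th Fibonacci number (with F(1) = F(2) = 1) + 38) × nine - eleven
Convert the 8th Fibonacci number (with F(1) = F(2) = 1) (Fibonacci index) → 1, 1, 2, 3, 5, 8, 13, 21 → 21 (decimal)
Convert nine (English words) → 9 (decimal)
Convert eleven (English words) → 11 (decimal)
Expression in decimal: (21 + 38) × 9 - 11
Parentheses first: 21 + 38 = 59
Multiply: 59 × 9 = 531
Subtract: 531 - 11 = 520
520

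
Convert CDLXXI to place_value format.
Convert CDLXXI (Roman numeral) → 400 + 50 + 10 + 10 + 1 = 471 (decimal)
Convert 471 (decimal) → 471 = 4×100 + 7×10 + 1 → 4 hundreds, 7 tens, 1 one (place-value notation)
4 hundreds, 7 tens, 1 one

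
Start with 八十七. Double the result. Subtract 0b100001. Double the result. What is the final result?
Convert 八十七 (Chinese numeral) → 8×10 + 7 = 87 (decimal)
Start: 87
87 × 2 = 174
Convert 0b100001 (binary) → 32 + 1 = 33 (decimal)
174 - 33 = 141
141 × 2 = 282
282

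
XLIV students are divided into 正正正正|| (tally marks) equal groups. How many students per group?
Convert XLIV (Roman numeral) → 40 + 4 = 44 (decimal)
Convert 正正正正|| (tally marks) → 5 + 5 + 5 + 5 + 2 = 22 (decimal)
Compute 44 ÷ 22 = 2
2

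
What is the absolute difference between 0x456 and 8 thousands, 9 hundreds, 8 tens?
Convert 0x456 (hexadecimal) → 4×256 + 5×16 + 6 = 1110 (decimal)
Convert 8 thousands, 9 hundreds, 8 tens (place-value notation) → 8×1000 + 9×100 + 8×10 = 8980 (decimal)
Compute |1110 - 8980| = 7870
7870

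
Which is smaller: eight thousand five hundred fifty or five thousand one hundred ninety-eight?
Convert eight thousand five hundred fifty (English words) → 8×1000 + 5×100 + 50 = 8550 (decimal)
Convert five thousand one hundred ninety-eight (English words) → 5×1000 + 1×100 + 98 = 5198 (decimal)
Compare 8550 vs 5198: smaller = 5198
5198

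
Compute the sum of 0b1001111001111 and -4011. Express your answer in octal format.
Convert 0b1001111001111 (binary) → 4096 + 512 + 256 + 128 + 64 + 8 + 4 + 2 + 1 = 5071 (decimal)
Compute 5071 + -4011 = 1060
Convert 1060 (decimal) → 1060 = 2×512 + 4×8 + 4 → 0o2044 (octal)
0o2044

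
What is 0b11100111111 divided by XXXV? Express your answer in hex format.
Convert 0b11100111111 (binary) → 1024 + 512 + 256 + 32 + 16 + 8 + 4 + 2 + 1 = 1855 (decimal)
Convert XXXV (Roman numeral) → 10 + 10 + 10 + 5 = 35 (decimal)
Compute 1855 ÷ 35 = 53
Convert 53 (decimal) → 53 = 3×16 + 5 → 0x35 (hexadecimal)
0x35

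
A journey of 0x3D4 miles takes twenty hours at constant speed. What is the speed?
Convert 0x3D4 (hexadecimal) → 3×256 + 13×16 + 4 = 980 (decimal)
Convert twenty (English words) → 20 (decimal)
Compute 980 ÷ 20 = 49
49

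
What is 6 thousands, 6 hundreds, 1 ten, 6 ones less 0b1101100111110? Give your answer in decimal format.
Convert 6 thousands, 6 hundreds, 1 ten, 6 ones (place-value notation) → 6×1000 + 6×100 + 1×10 + 6 = 6616 (decimal)
Convert 0b1101100111110 (binary) → 4096 + 2048 + 512 + 256 + 32 + 16 + 8 + 4 + 2 = 6974 (decimal)
Compute 6616 - 6974 = -358
-358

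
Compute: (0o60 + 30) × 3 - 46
Convert 0o60 (octal) → 6×8 = 48 (decimal)
Expression in decimal: (48 + 30) × 3 - 46
Parentheses first: 48 + 30 = 78
Multiply: 78 × 3 = 234
Subtract: 234 - 46 = 188
188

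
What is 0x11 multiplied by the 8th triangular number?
Convert 0x11 (hexadecimal) → 1×16 + 1 = 17 (decimal)
Convert the 8th triangular number (triangular index) → 8×9/2 = 36 (decimal)
Compute 17 × 36 = 612
612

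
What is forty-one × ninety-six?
Convert forty-one (English words) → 41 (decimal)
Convert ninety-six (English words) → 96 (decimal)
Compute 41 × 96 = 3936
3936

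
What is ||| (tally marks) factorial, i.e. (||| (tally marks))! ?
Convert ||| (tally marks) → 3 (decimal)
Compute 3! = 6
6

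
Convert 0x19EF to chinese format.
Convert 0x19EF (hexadecimal) → 1×4096 + 9×256 + 14×16 + 15 = 6639 (decimal)
Convert 6639 (decimal) → 6639 = 6×1000 + 6×100 + 3×10 + 9 → 六千六百三十九 (Chinese numeral)
六千六百三十九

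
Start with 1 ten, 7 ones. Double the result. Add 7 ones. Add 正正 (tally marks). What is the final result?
Convert 1 ten, 7 ones (place-value notation) → 1×10 + 7 = 17 (decimal)
Start: 17
17 × 2 = 34
Convert 7 ones (place-value notation) → 7 (decimal)
34 + 7 = 41
Convert 正正 (tally marks) → 5 + 5 = 10 (decimal)
41 + 10 = 51
51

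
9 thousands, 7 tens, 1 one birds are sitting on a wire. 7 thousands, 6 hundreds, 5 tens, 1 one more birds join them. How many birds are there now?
Convert 9 thousands, 7 tens, 1 one (place-value notation) → 9×1000 + 7×10 + 1 = 9071 (decimal)
Convert 7 thousands, 6 hundreds, 5 tens, 1 one (place-value notation) → 7×1000 + 6×100 + 5×10 + 1 = 7651 (decimal)
Compute 9071 + 7651 = 16722
16722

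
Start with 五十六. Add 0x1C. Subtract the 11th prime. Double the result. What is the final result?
Convert 五十六 (Chinese numeral) → 5×10 + 6 = 56 (decimal)
Start: 56
Convert 0x1C (hexadecimal) → 1×16 + 12 = 28 (decimal)
56 + 28 = 84
Convert the 11th prime (prime index) → 31 (decimal)
84 - 31 = 53
53 × 2 = 106
106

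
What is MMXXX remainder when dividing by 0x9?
Convert MMXXX (Roman numeral) → 1000 + 1000 + 10 + 10 + 10 = 2030 (decimal)
Convert 0x9 (hexadecimal) → 9 (decimal)
Compute 2030 mod 9 = 5
5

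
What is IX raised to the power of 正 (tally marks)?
Convert IX (Roman numeral) → 9 (decimal)
Convert 正 (tally marks) → 5 (decimal)
Compute 9 ^ 5 = 59049
59049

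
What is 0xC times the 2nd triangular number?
Convert 0xC (hexadecimal) → 12 (decimal)
Convert the 2nd triangular number (triangular index) → 2×3/2 = 3 (decimal)
Compute 12 × 3 = 36
36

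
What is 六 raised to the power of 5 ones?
Convert 六 (Chinese numeral) → 6 (decimal)
Convert 5 ones (place-value notation) → 5 (decimal)
Compute 6 ^ 5 = 7776
7776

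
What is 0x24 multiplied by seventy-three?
Convert 0x24 (hexadecimal) → 2×16 + 4 = 36 (decimal)
Convert seventy-three (English words) → 73 (decimal)
Compute 36 × 73 = 2628
2628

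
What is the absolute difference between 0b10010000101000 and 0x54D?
Convert 0b10010000101000 (binary) → 8192 + 1024 + 32 + 8 = 9256 (decimal)
Convert 0x54D (hexadecimal) → 5×256 + 4×16 + 13 = 1357 (decimal)
Compute |9256 - 1357| = 7899
7899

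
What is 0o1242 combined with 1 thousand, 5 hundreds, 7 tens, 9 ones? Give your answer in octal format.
Convert 0o1242 (octal) → 1×512 + 2×64 + 4×8 + 2 = 674 (decimal)
Convert 1 thousand, 5 hundreds, 7 tens, 9 ones (place-value notation) → 1×1000 + 5×100 + 7×10 + 9 = 1579 (decimal)
Compute 674 + 1579 = 2253
Convert 2253 (decimal) → 2253 = 4×512 + 3×64 + 1×8 + 5 → 0o4315 (octal)
0o4315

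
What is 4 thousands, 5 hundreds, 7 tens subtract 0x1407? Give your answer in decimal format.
Convert 4 thousands, 5 hundreds, 7 tens (place-value notation) → 4×1000 + 5×100 + 7×10 = 4570 (decimal)
Convert 0x1407 (hexadecimal) → 1×4096 + 4×256 + 7 = 5127 (decimal)
Compute 4570 - 5127 = -557
-557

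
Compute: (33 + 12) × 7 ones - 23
Convert 7 ones (place-value notation) → 7 (decimal)
Expression in decimal: (33 + 12) × 7 - 23
Parentheses first: 33 + 12 = 45
Multiply: 45 × 7 = 315
Subtract: 315 - 23 = 292
292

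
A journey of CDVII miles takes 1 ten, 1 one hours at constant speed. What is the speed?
Convert CDVII (Roman numeral) → 400 + 5 + 1 + 1 = 407 (decimal)
Convert 1 ten, 1 one (place-value notation) → 1×10 + 1 = 11 (decimal)
Compute 407 ÷ 11 = 37
37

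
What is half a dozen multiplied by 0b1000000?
Convert half a dozen (colloquial) → 6 (decimal)
Convert 0b1000000 (binary) → 64 (decimal)
Compute 6 × 64 = 384
384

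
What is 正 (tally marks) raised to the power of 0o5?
Convert 正 (tally marks) → 5 (decimal)
Convert 0o5 (octal) → 5 (decimal)
Compute 5 ^ 5 = 3125
3125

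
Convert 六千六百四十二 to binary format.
Convert 六千六百四十二 (Chinese numeral) → 6×1000 + 6×100 + 4×10 + 2 = 6642 (decimal)
Convert 6642 (decimal) → 6642 = 4096 + 2048 + 256 + 128 + 64 + 32 + 16 + 2 → 0b1100111110010 (binary)
0b1100111110010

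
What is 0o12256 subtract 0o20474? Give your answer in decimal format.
Convert 0o12256 (octal) → 1×4096 + 2×512 + 2×64 + 5×8 + 6 = 5294 (decimal)
Convert 0o20474 (octal) → 2×4096 + 4×64 + 7×8 + 4 = 8508 (decimal)
Compute 5294 - 8508 = -3214
-3214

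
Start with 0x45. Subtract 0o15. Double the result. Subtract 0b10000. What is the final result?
Convert 0x45 (hexadecimal) → 4×16 + 5 = 69 (decimal)
Start: 69
Convert 0o15 (octal) → 1×8 + 5 = 13 (decimal)
69 - 13 = 56
56 × 2 = 112
Convert 0b10000 (binary) → 16 (decimal)
112 - 16 = 96
96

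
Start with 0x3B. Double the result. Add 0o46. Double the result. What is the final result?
Convert 0x3B (hexadecimal) → 3×16 + 11 = 59 (decimal)
Start: 59
59 × 2 = 118
Convert 0o46 (octal) → 4×8 + 6 = 38 (decimal)
118 + 38 = 156
156 × 2 = 312
312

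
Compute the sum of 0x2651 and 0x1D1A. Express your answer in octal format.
Convert 0x2651 (hexadecimal) → 2×4096 + 6×256 + 5×16 + 1 = 9809 (decimal)
Convert 0x1D1A (hexadecimal) → 1×4096 + 13×256 + 1×16 + 10 = 7450 (decimal)
Compute 9809 + 7450 = 17259
Convert 17259 (decimal) → 17259 = 4×4096 + 1×512 + 5×64 + 5×8 + 3 → 0o41553 (octal)
0o41553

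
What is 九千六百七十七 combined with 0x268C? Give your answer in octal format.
Convert 九千六百七十七 (Chinese numeral) → 9×1000 + 6×100 + 7×10 + 7 = 9677 (decimal)
Convert 0x268C (hexadecimal) → 2×4096 + 6×256 + 8×16 + 12 = 9868 (decimal)
Compute 9677 + 9868 = 19545
Convert 19545 (decimal) → 19545 = 4×4096 + 6×512 + 1×64 + 3×8 + 1 → 0o46131 (octal)
0o46131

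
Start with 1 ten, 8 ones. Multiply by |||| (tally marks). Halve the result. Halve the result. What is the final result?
Convert 1 ten, 8 ones (place-value notation) → 1×10 + 8 = 18 (decimal)
Start: 18
Convert |||| (tally marks) → 4 (decimal)
18 × 4 = 72
72 ÷ 2 = 36
36 ÷ 2 = 18
18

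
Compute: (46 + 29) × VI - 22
Convert VI (Roman numeral) → 5 + 1 = 6 (decimal)
Expression in decimal: (46 + 29) × 6 - 22
Parentheses first: 46 + 29 = 75
Multiply: 75 × 6 = 450
Subtract: 450 - 22 = 428
428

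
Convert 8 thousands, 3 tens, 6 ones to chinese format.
Convert 8 thousands, 3 tens, 6 ones (place-value notation) → 8×1000 + 3×10 + 6 = 8036 (decimal)
Convert 8036 (decimal) → 8036 = 8×1000 + 3×10 + 6 → 八千零三十六 (Chinese numeral)
八千零三十六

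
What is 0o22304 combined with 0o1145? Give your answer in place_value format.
Convert 0o22304 (octal) → 2×4096 + 2×512 + 3×64 + 4 = 9412 (decimal)
Convert 0o1145 (octal) → 1×512 + 1×64 + 4×8 + 5 = 613 (decimal)
Compute 9412 + 613 = 10025
Convert 10025 (decimal) → 10025 = 10×1000 + 2×10 + 5 → 10 thousands, 2 tens, 5 ones (place-value notation)
10 thousands, 2 tens, 5 ones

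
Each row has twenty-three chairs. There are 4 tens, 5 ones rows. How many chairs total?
Convert twenty-three (English words) → 23 (decimal)
Convert 4 tens, 5 ones (place-value notation) → 4×10 + 5 = 45 (decimal)
Compute 23 × 45 = 1035
1035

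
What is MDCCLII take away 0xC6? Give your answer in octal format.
Convert MDCCLII (Roman numeral) → 1000 + 500 + 100 + 100 + 50 + 1 + 1 = 1752 (decimal)
Convert 0xC6 (hexadecimal) → 12×16 + 6 = 198 (decimal)
Compute 1752 - 198 = 1554
Convert 1554 (decimal) → 1554 = 3×512 + 2×8 + 2 → 0o3022 (octal)
0o3022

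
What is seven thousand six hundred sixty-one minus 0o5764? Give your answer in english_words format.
Convert seven thousand six hundred sixty-one (English words) → 7×1000 + 6×100 + 61 = 7661 (decimal)
Convert 0o5764 (octal) → 5×512 + 7×64 + 6×8 + 4 = 3060 (decimal)
Compute 7661 - 3060 = 4601
Convert 4601 (decimal) → 4601 = 4×1000 + 6×100 + 1 → four thousand six hundred one (English words)
four thousand six hundred one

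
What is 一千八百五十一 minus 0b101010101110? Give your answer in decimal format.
Convert 一千八百五十一 (Chinese numeral) → 1×1000 + 8×100 + 5×10 + 1 = 1851 (decimal)
Convert 0b101010101110 (binary) → 2048 + 512 + 128 + 32 + 8 + 4 + 2 = 2734 (decimal)
Compute 1851 - 2734 = -883
-883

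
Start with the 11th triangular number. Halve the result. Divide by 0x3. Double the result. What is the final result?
Convert the 11th triangular number (triangular index) → 11×12/2 = 66 (decimal)
Start: 66
66 ÷ 2 = 33
Convert 0x3 (hexadecimal) → 3 (decimal)
33 ÷ 3 = 11
11 × 2 = 22
22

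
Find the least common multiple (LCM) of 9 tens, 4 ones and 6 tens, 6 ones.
Convert 9 tens, 4 ones (place-value notation) → 9×10 + 4 = 94 (decimal)
Convert 6 tens, 6 ones (place-value notation) → 6×10 + 6 = 66 (decimal)
Compute lcm(94, 66) = 3102
3102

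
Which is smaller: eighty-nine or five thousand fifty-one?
Convert eighty-nine (English words) → 89 (decimal)
Convert five thousand fifty-one (English words) → 5×1000 + 51 = 5051 (decimal)
Compare 89 vs 5051: smaller = 89
89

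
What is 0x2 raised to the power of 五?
Convert 0x2 (hexadecimal) → 2 (decimal)
Convert 五 (Chinese numeral) → 5 (decimal)
Compute 2 ^ 5 = 32
32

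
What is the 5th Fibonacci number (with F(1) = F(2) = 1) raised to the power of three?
Convert the 5th Fibonacci number (with F(1) = F(2) = 1) (Fibonacci index) → 1, 1, 2, 3, 5 → 5 (decimal)
Convert three (English words) → 3 (decimal)
Compute 5 ^ 3 = 125
125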